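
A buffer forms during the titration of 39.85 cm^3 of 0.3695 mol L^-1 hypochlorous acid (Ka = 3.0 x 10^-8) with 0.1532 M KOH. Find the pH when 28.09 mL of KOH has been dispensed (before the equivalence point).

Initial n(HClO) = 0.3695 x 0.03985 = 0.01472 mol.
n(KOH) added = 0.1532 x 0.02809 = 0.004303 mol, converting that many moles of HClO to ClO-.
Remaining n(HClO) = 0.01042 mol; n(ClO-) = 0.004303 mol.
By Henderson-Hasselbalch, pH = pKa + log([A^-]/[HA]) = 7.52 + log(0.004303/0.01042) = 7.52 + (-0.38) = 7.14.

7.14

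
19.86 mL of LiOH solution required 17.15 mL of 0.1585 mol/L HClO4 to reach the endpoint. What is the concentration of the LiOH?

n(HClO4) delivered = 0.1585 x 0.01715 = 0.002718 mol.
For a 1:1 reaction, n(LiOH) = 0.002718 mol.
[LiOH] = 0.002718 mol / 0.01986 L = 0.137 M.

0.137 M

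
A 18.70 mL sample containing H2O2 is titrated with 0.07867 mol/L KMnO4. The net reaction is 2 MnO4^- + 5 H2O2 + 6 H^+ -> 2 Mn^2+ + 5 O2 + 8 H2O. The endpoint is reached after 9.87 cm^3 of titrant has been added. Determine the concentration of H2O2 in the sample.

n(KMnO4) = 0.07867 x 0.009870 = 0.0007765 mol.
From the balanced equation, 2 mol KMnO4 reacts with 5 mol H2O2, so n(H2O2) = 0.0007765 x 5/2 = 0.001941 mol.
[H2O2] = 0.001941 / 0.01870 L = 0.104 M.

0.104 M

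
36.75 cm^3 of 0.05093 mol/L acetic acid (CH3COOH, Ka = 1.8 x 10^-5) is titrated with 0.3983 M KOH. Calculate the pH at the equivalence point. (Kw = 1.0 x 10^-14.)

n(CH3COOH) = 0.05093 x 0.03675 = 0.001872 mol; V(KOH) at equivalence = 0.001872/0.3983 = 0.004699 L.
At equivalence all the acid is converted to CH3COO-; total volume = 0.03675 + 0.004699 = 0.04145 L, so [CH3COO-] = 0.001872/0.04145 = 0.04516 M.
Kb = Kw/Ka = 1.0e-14 / 1.8 x 10^-5 = 5.56e-10.
[OH^-] = sqrt(Kb x [CH3COO-]) = sqrt(5.56e-10 x 0.04516) = 5.01e-6 M.
pOH = 5.30, so pH = 14.00 - 5.30 = 8.70.

8.70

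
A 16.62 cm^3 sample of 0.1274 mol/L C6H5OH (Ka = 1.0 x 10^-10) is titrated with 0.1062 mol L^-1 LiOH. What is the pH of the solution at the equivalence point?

11.38

n(C6H5OH) = 0.1274 x 0.01662 = 0.002117 mol; V(LiOH) at equivalence = 0.002117/0.1062 = 0.01994 L.
At equivalence all the acid is converted to C6H5O-; total volume = 0.01662 + 0.01994 = 0.03656 L, so [C6H5O-] = 0.002117/0.03656 = 0.05792 M.
Kb = Kw/Ka = 1.0e-14 / 1.0 x 10^-10 = 0.000100.
[OH^-] = sqrt(Kb x [C6H5O-]) = sqrt(0.000100 x 0.05792) = 0.00241 M.
pOH = 2.62, so pH = 14.00 - 2.62 = 11.38.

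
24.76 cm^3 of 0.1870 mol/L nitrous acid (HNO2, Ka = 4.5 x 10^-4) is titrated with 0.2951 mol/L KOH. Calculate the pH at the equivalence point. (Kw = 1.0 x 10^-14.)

8.20

n(HNO2) = 0.1870 x 0.02476 = 0.004630 mol; V(KOH) at equivalence = 0.004630/0.2951 = 0.01569 L.
At equivalence all the acid is converted to NO2-; total volume = 0.02476 + 0.01569 = 0.04045 L, so [NO2-] = 0.004630/0.04045 = 0.1145 M.
Kb = Kw/Ka = 1.0e-14 / 4.5 x 10^-4 = 2.22e-11.
[OH^-] = sqrt(Kb x [NO2-]) = sqrt(2.22e-11 x 0.1145) = 1.59e-6 M.
pOH = 5.80, so pH = 14.00 - 5.80 = 8.20.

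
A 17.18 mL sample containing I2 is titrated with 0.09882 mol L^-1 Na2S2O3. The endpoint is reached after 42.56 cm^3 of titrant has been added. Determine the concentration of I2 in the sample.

n(Na2S2O3) = 0.09882 x 0.04256 = 0.004206 mol.
From the balanced equation, 2 mol Na2S2O3 reacts with 1 mol I2, so n(I2) = 0.004206 x 1/2 = 0.002103 mol.
[I2] = 0.002103 / 0.01718 L = 0.122 M.

0.122 M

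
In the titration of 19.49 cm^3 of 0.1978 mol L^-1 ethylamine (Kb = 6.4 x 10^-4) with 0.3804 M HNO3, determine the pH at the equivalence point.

5.85

n(C2H5NH2) = 0.1978 x 0.01949 = 0.003855 mol; V(HNO3) at equivalence = 0.003855/0.3804 = 0.01013 L.
At equivalence the base is fully converted to C2H5NH3+; total volume = 0.02962 L, so [C2H5NH3+] = 0.003855/0.02962 = 0.1301 M.
Ka(C2H5NH3+) = Kw/Kb = 1.0e-14 / 6.4 x 10^-4 = 1.56e-11.
[H^+] = sqrt(Ka x [C2H5NH3+]) = sqrt(1.56e-11 x 0.1301) = 1.43e-6 M.
pH = -log(1.43e-6) = 5.85.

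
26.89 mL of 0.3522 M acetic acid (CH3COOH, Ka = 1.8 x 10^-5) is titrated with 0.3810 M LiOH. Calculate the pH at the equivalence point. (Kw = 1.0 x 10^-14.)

9.00

n(CH3COOH) = 0.3522 x 0.02689 = 0.009471 mol; V(LiOH) at equivalence = 0.009471/0.3810 = 0.02486 L.
At equivalence all the acid is converted to CH3COO-; total volume = 0.02689 + 0.02486 = 0.05175 L, so [CH3COO-] = 0.009471/0.05175 = 0.1830 M.
Kb = Kw/Ka = 1.0e-14 / 1.8 x 10^-5 = 5.56e-10.
[OH^-] = sqrt(Kb x [CH3COO-]) = sqrt(5.56e-10 x 0.1830) = 1.01e-5 M.
pOH = 5.00, so pH = 14.00 - 5.00 = 9.00.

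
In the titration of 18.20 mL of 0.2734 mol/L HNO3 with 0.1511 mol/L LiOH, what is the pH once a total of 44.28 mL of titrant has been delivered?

12.44

n(acid) = 0.2734 x 0.01820 = 0.004976 mol; n(LiOH) added = 0.1511 x 0.04428 = 0.006691 mol.
Base is in excess by 0.006691 - 0.004976 = 0.001715 mol in a total volume of 0.06248 L.
[OH^-] = 0.001715/0.06248 = 0.02745 M, so pOH = 1.56 and pH = 14.00 - 1.56 = 12.44.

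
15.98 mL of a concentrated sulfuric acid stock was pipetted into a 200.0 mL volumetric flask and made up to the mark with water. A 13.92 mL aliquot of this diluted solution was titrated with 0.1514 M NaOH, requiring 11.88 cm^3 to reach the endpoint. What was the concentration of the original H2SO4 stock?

0.809 M

n(NaOH) = 0.1514 x 0.01188 = 0.001799 mol.
n(H2SO4) in the aliquot = 0.001799 x 1/2 = 0.0008993 mol.
[diluted H2SO4] = 0.0008993 / 0.01392 = 0.06461 M.
Dilution factor = 200.0/15.98 = 12.52, so [stock] = 0.06461 x 12.52 = 0.809 M.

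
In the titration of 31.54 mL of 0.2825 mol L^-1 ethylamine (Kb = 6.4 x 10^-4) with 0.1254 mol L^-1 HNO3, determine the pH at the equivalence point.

n(C2H5NH2) = 0.2825 x 0.03154 = 0.008910 mol; V(HNO3) at equivalence = 0.008910/0.1254 = 0.07105 L.
At equivalence the base is fully converted to C2H5NH3+; total volume = 0.1026 L, so [C2H5NH3+] = 0.008910/0.1026 = 0.08685 M.
Ka(C2H5NH3+) = Kw/Kb = 1.0e-14 / 6.4 x 10^-4 = 1.56e-11.
[H^+] = sqrt(Ka x [C2H5NH3+]) = sqrt(1.56e-11 x 0.08685) = 1.16e-6 M.
pH = -log(1.16e-6) = 5.93.

5.93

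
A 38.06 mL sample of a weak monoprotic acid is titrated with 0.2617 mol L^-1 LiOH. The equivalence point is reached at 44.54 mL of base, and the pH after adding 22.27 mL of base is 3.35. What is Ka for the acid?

4.5 x 10^-4

22.27 mL is half of the equivalence volume, so this is the half-equivalence point where [HA] = [A^-].
At half-equivalence pH = pKa, so pKa = 3.35.
Ka = 10^(-3.35) = 4.5 x 10^-4.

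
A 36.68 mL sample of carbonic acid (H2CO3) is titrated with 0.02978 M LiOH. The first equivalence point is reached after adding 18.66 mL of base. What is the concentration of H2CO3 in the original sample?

0.0151 M

n(LiOH) = 0.02978 x 0.01866 = 0.0005557 mol.
At the first equivalence point, 1 mol OH^- react per mol H2CO3, so n(H2CO3) = 0.0005557 / 1 = 0.0005557 mol.
[H2CO3] = 0.0005557 / 0.03668 L = 0.0151 M.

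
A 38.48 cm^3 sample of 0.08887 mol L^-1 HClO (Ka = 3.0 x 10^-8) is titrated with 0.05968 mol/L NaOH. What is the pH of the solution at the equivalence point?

n(HClO) = 0.08887 x 0.03848 = 0.003420 mol; V(NaOH) at equivalence = 0.003420/0.05968 = 0.05730 L.
At equivalence all the acid is converted to ClO-; total volume = 0.03848 + 0.05730 = 0.09578 L, so [ClO-] = 0.003420/0.09578 = 0.03570 M.
Kb = Kw/Ka = 1.0e-14 / 3.0 x 10^-8 = 3.33e-7.
[OH^-] = sqrt(Kb x [ClO-]) = sqrt(3.33e-7 x 0.03570) = 0.000109 M.
pOH = 3.96, so pH = 14.00 - 3.96 = 10.04.

10.04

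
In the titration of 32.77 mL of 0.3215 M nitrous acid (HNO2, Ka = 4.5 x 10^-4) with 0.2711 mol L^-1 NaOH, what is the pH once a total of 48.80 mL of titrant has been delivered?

n(acid) = 0.3215 x 0.03277 = 0.01054 mol; n(NaOH) added = 0.2711 x 0.04880 = 0.01323 mol.
Base is in excess by 0.01323 - 0.01054 = 0.002694 mol in a total volume of 0.08157 L.
[OH^-] = 0.002694/0.08157 = 0.03303 M, so pOH = 1.48 and pH = 14.00 - 1.48 = 12.52.

12.52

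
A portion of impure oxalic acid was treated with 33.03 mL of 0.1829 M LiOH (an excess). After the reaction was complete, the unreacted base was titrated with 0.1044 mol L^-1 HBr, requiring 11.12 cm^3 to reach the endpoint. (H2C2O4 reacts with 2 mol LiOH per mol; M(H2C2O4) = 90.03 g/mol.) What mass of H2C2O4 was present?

Total n(LiOH) added = 0.1829 x 0.03303 = 0.006041 mol.
n(HBr) used = 0.1044 x 0.01112 = 0.001161 mol, which equals the excess n(LiOH).
So n(LiOH) consumed by the sample = 0.006041 - 0.001161 = 0.004880 mol.
n(H2C2O4) = 0.004880 / 2 = 0.002440 mol.
mass = 0.002440 mol x 90.03 g/mol = 0.220 g.

0.220 g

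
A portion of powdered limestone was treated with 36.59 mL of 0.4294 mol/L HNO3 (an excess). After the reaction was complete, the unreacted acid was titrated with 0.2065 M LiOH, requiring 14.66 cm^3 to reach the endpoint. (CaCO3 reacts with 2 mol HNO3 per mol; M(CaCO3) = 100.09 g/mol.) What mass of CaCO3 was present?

Total n(HNO3) added = 0.4294 x 0.03659 = 0.01571 mol.
n(LiOH) used = 0.2065 x 0.01466 = 0.003027 mol, which equals the excess n(HNO3).
So n(HNO3) consumed by the sample = 0.01571 - 0.003027 = 0.01268 mol.
n(CaCO3) = 0.01268 / 2 = 0.006342 mol.
mass = 0.006342 mol x 100.09 g/mol = 0.635 g.

0.635 g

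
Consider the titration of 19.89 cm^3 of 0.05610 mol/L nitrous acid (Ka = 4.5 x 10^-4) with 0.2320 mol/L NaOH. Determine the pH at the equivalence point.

n(HNO2) = 0.05610 x 0.01989 = 0.001116 mol; V(NaOH) at equivalence = 0.001116/0.2320 = 0.004810 L.
At equivalence all the acid is converted to NO2-; total volume = 0.01989 + 0.004810 = 0.02470 L, so [NO2-] = 0.001116/0.02470 = 0.04518 M.
Kb = Kw/Ka = 1.0e-14 / 4.5 x 10^-4 = 2.22e-11.
[OH^-] = sqrt(Kb x [NO2-]) = sqrt(2.22e-11 x 0.04518) = 1.00e-6 M.
pOH = 6.00, so pH = 14.00 - 6.00 = 8.00.

8.00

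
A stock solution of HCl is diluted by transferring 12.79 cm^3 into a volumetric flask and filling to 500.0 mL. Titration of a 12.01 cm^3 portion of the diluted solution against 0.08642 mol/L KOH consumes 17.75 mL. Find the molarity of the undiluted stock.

n(KOH) = 0.08642 x 0.01775 = 0.001534 mol.
n(HCl) in the aliquot = 0.001534 mol.
[diluted HCl] = 0.001534 / 0.01201 = 0.1277 M.
Dilution factor = 500.0/12.79 = 39.09, so [stock] = 0.1277 x 39.09 = 4.99 M.

4.99 M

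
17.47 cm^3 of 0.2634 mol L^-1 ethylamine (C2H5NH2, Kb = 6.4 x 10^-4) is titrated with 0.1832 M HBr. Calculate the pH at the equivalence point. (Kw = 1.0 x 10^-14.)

n(C2H5NH2) = 0.2634 x 0.01747 = 0.004602 mol; V(HBr) at equivalence = 0.004602/0.1832 = 0.02512 L.
At equivalence the base is fully converted to C2H5NH3+; total volume = 0.04259 L, so [C2H5NH3+] = 0.004602/0.04259 = 0.1080 M.
Ka(C2H5NH3+) = Kw/Kb = 1.0e-14 / 6.4 x 10^-4 = 1.56e-11.
[H^+] = sqrt(Ka x [C2H5NH3+]) = sqrt(1.56e-11 x 0.1080) = 1.30e-6 M.
pH = -log(1.30e-6) = 5.89.

5.89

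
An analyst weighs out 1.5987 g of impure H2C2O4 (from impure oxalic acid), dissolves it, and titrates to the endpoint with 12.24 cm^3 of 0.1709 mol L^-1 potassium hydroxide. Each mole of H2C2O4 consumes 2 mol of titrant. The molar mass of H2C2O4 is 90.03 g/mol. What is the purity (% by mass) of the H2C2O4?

5.89%

n(KOH) = 0.1709 x 0.01224 = 0.002092 mol.
n(H2C2O4) = 0.002092 / 2 = 0.001046 mol.
mass of H2C2O4 = 0.001046 x 90.03 = 0.09416 g.
% purity = 0.09416 / 1.5987 x 100 = 5.89%.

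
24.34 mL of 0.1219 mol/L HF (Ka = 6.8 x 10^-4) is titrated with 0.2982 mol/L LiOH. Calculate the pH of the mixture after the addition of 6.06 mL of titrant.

3.36

Initial n(HF) = 0.1219 x 0.02434 = 0.002967 mol.
n(LiOH) added = 0.2982 x 0.006060 = 0.001807 mol, converting that many moles of HF to F-.
Remaining n(HF) = 0.001160 mol; n(F-) = 0.001807 mol.
By Henderson-Hasselbalch, pH = pKa + log([A^-]/[HA]) = 3.17 + log(0.001807/0.001160) = 3.17 + (+0.19) = 3.36.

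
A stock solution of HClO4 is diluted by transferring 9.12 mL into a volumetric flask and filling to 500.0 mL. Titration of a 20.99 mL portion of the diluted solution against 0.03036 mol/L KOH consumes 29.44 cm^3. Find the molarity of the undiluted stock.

n(KOH) = 0.03036 x 0.02944 = 0.0008938 mol.
n(HClO4) in the aliquot = 0.0008938 mol.
[diluted HClO4] = 0.0008938 / 0.02099 = 0.04258 M.
Dilution factor = 500.0/9.120 = 54.82, so [stock] = 0.04258 x 54.82 = 2.33 M.

2.33 M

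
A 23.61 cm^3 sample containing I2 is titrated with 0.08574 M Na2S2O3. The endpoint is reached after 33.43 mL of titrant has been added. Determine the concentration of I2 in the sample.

n(Na2S2O3) = 0.08574 x 0.03343 = 0.002866 mol.
From the balanced equation, 2 mol Na2S2O3 reacts with 1 mol I2, so n(I2) = 0.002866 x 1/2 = 0.001433 mol.
[I2] = 0.001433 / 0.02361 L = 0.0607 M.

0.0607 M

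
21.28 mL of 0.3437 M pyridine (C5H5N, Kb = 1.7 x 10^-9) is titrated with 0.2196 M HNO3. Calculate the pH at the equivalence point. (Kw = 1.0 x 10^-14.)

n(C5H5N) = 0.3437 x 0.02128 = 0.007314 mol; V(HNO3) at equivalence = 0.007314/0.2196 = 0.03331 L.
At equivalence the base is fully converted to C5H5NH+; total volume = 0.05459 L, so [C5H5NH+] = 0.007314/0.05459 = 0.1340 M.
Ka(C5H5NH+) = Kw/Kb = 1.0e-14 / 1.7 x 10^-9 = 5.88e-6.
[H^+] = sqrt(Ka x [C5H5NH+]) = sqrt(5.88e-6 x 0.1340) = 0.000888 M.
pH = -log(0.000888) = 3.05.

3.05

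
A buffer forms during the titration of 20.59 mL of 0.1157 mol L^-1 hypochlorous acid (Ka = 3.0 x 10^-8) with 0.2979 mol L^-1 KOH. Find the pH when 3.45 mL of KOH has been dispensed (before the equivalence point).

7.40

Initial n(HClO) = 0.1157 x 0.02059 = 0.002382 mol.
n(KOH) added = 0.2979 x 0.003450 = 0.001028 mol, converting that many moles of HClO to ClO-.
Remaining n(HClO) = 0.001355 mol; n(ClO-) = 0.001028 mol.
By Henderson-Hasselbalch, pH = pKa + log([A^-]/[HA]) = 7.52 + log(0.001028/0.001355) = 7.52 + (-0.12) = 7.40.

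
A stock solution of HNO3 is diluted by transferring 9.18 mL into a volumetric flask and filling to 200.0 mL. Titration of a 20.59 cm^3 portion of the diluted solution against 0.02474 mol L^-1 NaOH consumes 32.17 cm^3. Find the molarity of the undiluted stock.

0.842 M

n(NaOH) = 0.02474 x 0.03217 = 0.0007959 mol.
n(HNO3) in the aliquot = 0.0007959 mol.
[diluted HNO3] = 0.0007959 / 0.02059 = 0.03865 M.
Dilution factor = 200.0/9.180 = 21.79, so [stock] = 0.03865 x 21.79 = 0.842 M.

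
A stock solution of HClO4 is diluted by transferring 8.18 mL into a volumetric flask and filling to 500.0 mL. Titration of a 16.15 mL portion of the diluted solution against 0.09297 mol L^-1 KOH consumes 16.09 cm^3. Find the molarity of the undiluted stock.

5.66 M

n(KOH) = 0.09297 x 0.01609 = 0.001496 mol.
n(HClO4) in the aliquot = 0.001496 mol.
[diluted HClO4] = 0.001496 / 0.01615 = 0.09262 M.
Dilution factor = 500.0/8.180 = 61.12, so [stock] = 0.09262 x 61.12 = 5.66 M.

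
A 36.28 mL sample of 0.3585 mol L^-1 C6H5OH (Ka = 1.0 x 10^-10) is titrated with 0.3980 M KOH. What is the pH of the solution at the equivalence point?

n(C6H5OH) = 0.3585 x 0.03628 = 0.01301 mol; V(KOH) at equivalence = 0.01301/0.3980 = 0.03268 L.
At equivalence all the acid is converted to C6H5O-; total volume = 0.03628 + 0.03268 = 0.06896 L, so [C6H5O-] = 0.01301/0.06896 = 0.1886 M.
Kb = Kw/Ka = 1.0e-14 / 1.0 x 10^-10 = 0.000100.
[OH^-] = sqrt(Kb x [C6H5O-]) = sqrt(0.000100 x 0.1886) = 0.00434 M.
pOH = 2.36, so pH = 14.00 - 2.36 = 11.64.

11.64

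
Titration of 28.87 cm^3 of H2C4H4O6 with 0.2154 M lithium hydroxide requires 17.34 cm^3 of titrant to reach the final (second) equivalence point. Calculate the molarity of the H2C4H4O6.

0.0647 M

n(LiOH) = 0.2154 x 0.01734 = 0.003735 mol.
At the final (second) equivalence point, 2 mol OH^- react per mol H2C4H4O6, so n(H2C4H4O6) = 0.003735 / 2 = 0.001868 mol.
[H2C4H4O6] = 0.001868 / 0.02887 L = 0.0647 M.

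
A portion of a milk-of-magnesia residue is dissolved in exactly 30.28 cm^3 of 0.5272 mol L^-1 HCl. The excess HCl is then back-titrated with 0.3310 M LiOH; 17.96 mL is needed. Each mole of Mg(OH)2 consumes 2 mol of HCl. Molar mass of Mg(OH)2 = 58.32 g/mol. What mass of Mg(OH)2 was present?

Total n(HCl) added = 0.5272 x 0.03028 = 0.01596 mol.
n(LiOH) used = 0.3310 x 0.01796 = 0.005945 mol, which equals the excess n(HCl).
So n(HCl) consumed by the sample = 0.01596 - 0.005945 = 0.01002 mol.
n(Mg(OH)2) = 0.01002 / 2 = 0.005009 mol.
mass = 0.005009 mol x 58.32 g/mol = 0.292 g.

0.292 g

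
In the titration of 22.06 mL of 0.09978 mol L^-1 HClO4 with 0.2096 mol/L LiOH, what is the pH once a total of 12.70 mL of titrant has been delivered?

12.12

n(acid) = 0.09978 x 0.02206 = 0.002201 mol; n(LiOH) added = 0.2096 x 0.01270 = 0.002662 mol.
Base is in excess by 0.002662 - 0.002201 = 0.0004608 mol in a total volume of 0.03476 L.
[OH^-] = 0.0004608/0.03476 = 0.01326 M, so pOH = 1.88 and pH = 14.00 - 1.88 = 12.12.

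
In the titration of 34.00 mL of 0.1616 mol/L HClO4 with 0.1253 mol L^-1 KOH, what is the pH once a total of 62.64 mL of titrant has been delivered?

12.39

n(acid) = 0.1616 x 0.03400 = 0.005494 mol; n(KOH) added = 0.1253 x 0.06264 = 0.007849 mol.
Base is in excess by 0.007849 - 0.005494 = 0.002354 mol in a total volume of 0.09664 L.
[OH^-] = 0.002354/0.09664 = 0.02436 M, so pOH = 1.61 and pH = 14.00 - 1.61 = 12.39.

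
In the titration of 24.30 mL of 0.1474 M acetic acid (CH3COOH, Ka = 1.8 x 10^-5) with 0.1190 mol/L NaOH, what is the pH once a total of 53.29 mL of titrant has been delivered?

12.55

n(acid) = 0.1474 x 0.02430 = 0.003582 mol; n(NaOH) added = 0.1190 x 0.05329 = 0.006342 mol.
Base is in excess by 0.006342 - 0.003582 = 0.002760 mol in a total volume of 0.07759 L.
[OH^-] = 0.002760/0.07759 = 0.03557 M, so pOH = 1.45 and pH = 14.00 - 1.45 = 12.55.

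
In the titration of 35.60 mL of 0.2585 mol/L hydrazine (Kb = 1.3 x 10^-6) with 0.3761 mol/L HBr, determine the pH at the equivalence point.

n(N2H4) = 0.2585 x 0.03560 = 0.009203 mol; V(HBr) at equivalence = 0.009203/0.3761 = 0.02447 L.
At equivalence the base is fully converted to N2H5+; total volume = 0.06007 L, so [N2H5+] = 0.009203/0.06007 = 0.1532 M.
Ka(N2H5+) = Kw/Kb = 1.0e-14 / 1.3 x 10^-6 = 7.69e-9.
[H^+] = sqrt(Ka x [N2H5+]) = sqrt(7.69e-9 x 0.1532) = 3.43e-5 M.
pH = -log(3.43e-5) = 4.46.

4.46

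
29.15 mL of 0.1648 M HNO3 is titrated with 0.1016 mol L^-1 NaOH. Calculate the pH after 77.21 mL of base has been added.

n(acid) = 0.1648 x 0.02915 = 0.004804 mol; n(NaOH) added = 0.1016 x 0.07721 = 0.007845 mol.
Base is in excess by 0.007845 - 0.004804 = 0.003041 mol in a total volume of 0.1064 L.
[OH^-] = 0.003041/0.1064 = 0.02859 M, so pOH = 1.54 and pH = 14.00 - 1.54 = 12.46.

12.46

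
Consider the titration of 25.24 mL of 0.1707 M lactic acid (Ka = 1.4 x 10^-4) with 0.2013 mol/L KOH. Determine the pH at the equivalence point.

8.41

n(HC3H5O3) = 0.1707 x 0.02524 = 0.004308 mol; V(KOH) at equivalence = 0.004308/0.2013 = 0.02140 L.
At equivalence all the acid is converted to C3H5O3-; total volume = 0.02524 + 0.02140 = 0.04664 L, so [C3H5O3-] = 0.004308/0.04664 = 0.09237 M.
Kb = Kw/Ka = 1.0e-14 / 1.4 x 10^-4 = 7.14e-11.
[OH^-] = sqrt(Kb x [C3H5O3-]) = sqrt(7.14e-11 x 0.09237) = 2.57e-6 M.
pOH = 5.59, so pH = 14.00 - 5.59 = 8.41.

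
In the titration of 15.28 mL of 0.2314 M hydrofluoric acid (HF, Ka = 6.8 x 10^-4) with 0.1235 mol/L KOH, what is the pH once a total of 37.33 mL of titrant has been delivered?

n(acid) = 0.2314 x 0.01528 = 0.003536 mol; n(KOH) added = 0.1235 x 0.03733 = 0.004610 mol.
Base is in excess by 0.004610 - 0.003536 = 0.001074 mol in a total volume of 0.05261 L.
[OH^-] = 0.001074/0.05261 = 0.02042 M, so pOH = 1.69 and pH = 14.00 - 1.69 = 12.31.

12.31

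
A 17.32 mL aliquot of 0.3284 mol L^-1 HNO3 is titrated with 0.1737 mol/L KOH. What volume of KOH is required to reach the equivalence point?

32.7 mL

n(HNO3) = 0.3284 mol/L x 0.01732 L = 0.005688 mol.
At equivalence n(KOH) = n(HNO3) = 0.005688 mol.
V(KOH) = 0.005688 / 0.1737 = 0.03275 L = 32.7 mL.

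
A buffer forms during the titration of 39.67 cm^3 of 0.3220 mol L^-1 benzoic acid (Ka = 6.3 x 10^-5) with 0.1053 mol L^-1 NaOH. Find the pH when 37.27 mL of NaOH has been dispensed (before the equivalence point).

Initial n(C6H5COOH) = 0.3220 x 0.03967 = 0.01277 mol.
n(NaOH) added = 0.1053 x 0.03727 = 0.003925 mol, converting that many moles of C6H5COOH to C6H5COO-.
Remaining n(C6H5COOH) = 0.008849 mol; n(C6H5COO-) = 0.003925 mol.
By Henderson-Hasselbalch, pH = pKa + log([A^-]/[HA]) = 4.20 + log(0.003925/0.008849) = 4.20 + (-0.35) = 3.85.

3.85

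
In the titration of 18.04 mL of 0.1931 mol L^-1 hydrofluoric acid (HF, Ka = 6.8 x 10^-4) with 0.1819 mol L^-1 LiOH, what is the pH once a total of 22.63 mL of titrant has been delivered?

12.19

n(acid) = 0.1931 x 0.01804 = 0.003484 mol; n(LiOH) added = 0.1819 x 0.02263 = 0.004116 mol.
Base is in excess by 0.004116 - 0.003484 = 0.0006329 mol in a total volume of 0.04067 L.
[OH^-] = 0.0006329/0.04067 = 0.01556 M, so pOH = 1.81 and pH = 14.00 - 1.81 = 12.19.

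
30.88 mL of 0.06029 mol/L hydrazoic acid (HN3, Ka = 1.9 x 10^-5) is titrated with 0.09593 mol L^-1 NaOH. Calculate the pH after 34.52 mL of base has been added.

n(acid) = 0.06029 x 0.03088 = 0.001862 mol; n(NaOH) added = 0.09593 x 0.03452 = 0.003312 mol.
Base is in excess by 0.003312 - 0.001862 = 0.001450 mol in a total volume of 0.06540 L.
[OH^-] = 0.001450/0.06540 = 0.02217 M, so pOH = 1.65 and pH = 14.00 - 1.65 = 12.35.

12.35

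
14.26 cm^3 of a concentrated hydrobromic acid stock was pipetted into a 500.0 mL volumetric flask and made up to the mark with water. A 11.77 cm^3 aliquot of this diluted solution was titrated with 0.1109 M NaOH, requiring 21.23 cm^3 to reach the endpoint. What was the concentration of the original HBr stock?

n(NaOH) = 0.1109 x 0.02123 = 0.002354 mol.
n(HBr) in the aliquot = 0.002354 mol.
[diluted HBr] = 0.002354 / 0.01177 = 0.2000 M.
Dilution factor = 500.0/14.26 = 35.06, so [stock] = 0.2000 x 35.06 = 7.01 M.

7.01 M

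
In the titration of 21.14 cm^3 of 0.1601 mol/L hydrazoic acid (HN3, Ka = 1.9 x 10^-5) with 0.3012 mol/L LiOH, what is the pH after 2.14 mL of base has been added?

4.09

Initial n(HN3) = 0.1601 x 0.02114 = 0.003385 mol.
n(LiOH) added = 0.3012 x 0.002140 = 0.0006446 mol, converting that many moles of HN3 to N3-.
Remaining n(HN3) = 0.002740 mol; n(N3-) = 0.0006446 mol.
By Henderson-Hasselbalch, pH = pKa + log([A^-]/[HA]) = 4.72 + log(0.0006446/0.002740) = 4.72 + (-0.63) = 4.09.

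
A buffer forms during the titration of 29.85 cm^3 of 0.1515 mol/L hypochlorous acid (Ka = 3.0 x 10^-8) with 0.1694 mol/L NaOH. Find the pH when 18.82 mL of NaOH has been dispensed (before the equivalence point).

Initial n(HClO) = 0.1515 x 0.02985 = 0.004522 mol.
n(NaOH) added = 0.1694 x 0.01882 = 0.003188 mol, converting that many moles of HClO to ClO-.
Remaining n(HClO) = 0.001334 mol; n(ClO-) = 0.003188 mol.
By Henderson-Hasselbalch, pH = pKa + log([A^-]/[HA]) = 7.52 + log(0.003188/0.001334) = 7.52 + (+0.38) = 7.90.

7.90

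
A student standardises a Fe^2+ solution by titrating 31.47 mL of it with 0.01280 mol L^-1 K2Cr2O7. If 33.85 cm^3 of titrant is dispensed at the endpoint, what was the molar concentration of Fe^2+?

n(K2Cr2O7) = 0.01280 x 0.03385 = 0.0004333 mol.
From the balanced equation, 1 mol K2Cr2O7 reacts with 6 mol Fe^2+, so n(Fe^2+) = 0.0004333 x 6/1 = 0.002600 mol.
[Fe^2+] = 0.002600 / 0.03147 L = 0.0826 M.

0.0826 M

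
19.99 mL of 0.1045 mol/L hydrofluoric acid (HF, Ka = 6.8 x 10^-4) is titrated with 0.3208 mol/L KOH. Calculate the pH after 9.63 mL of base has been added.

12.53

n(acid) = 0.1045 x 0.01999 = 0.002089 mol; n(KOH) added = 0.3208 x 0.009630 = 0.003089 mol.
Base is in excess by 0.003089 - 0.002089 = 0.001000 mol in a total volume of 0.02962 L.
[OH^-] = 0.001000/0.02962 = 0.03377 M, so pOH = 1.47 and pH = 14.00 - 1.47 = 12.53.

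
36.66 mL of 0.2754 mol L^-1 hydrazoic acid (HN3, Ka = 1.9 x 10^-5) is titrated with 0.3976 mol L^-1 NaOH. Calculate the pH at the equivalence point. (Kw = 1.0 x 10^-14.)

8.97

n(HN3) = 0.2754 x 0.03666 = 0.01010 mol; V(NaOH) at equivalence = 0.01010/0.3976 = 0.02539 L.
At equivalence all the acid is converted to N3-; total volume = 0.03666 + 0.02539 = 0.06205 L, so [N3-] = 0.01010/0.06205 = 0.1627 M.
Kb = Kw/Ka = 1.0e-14 / 1.9 x 10^-5 = 5.26e-10.
[OH^-] = sqrt(Kb x [N3-]) = sqrt(5.26e-10 x 0.1627) = 9.25e-6 M.
pOH = 5.03, so pH = 14.00 - 5.03 = 8.97.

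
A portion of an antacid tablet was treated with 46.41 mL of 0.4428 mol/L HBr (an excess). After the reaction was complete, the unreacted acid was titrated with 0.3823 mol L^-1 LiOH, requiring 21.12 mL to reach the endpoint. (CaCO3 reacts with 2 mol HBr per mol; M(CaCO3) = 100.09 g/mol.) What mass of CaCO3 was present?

Total n(HBr) added = 0.4428 x 0.04641 = 0.02055 mol.
n(LiOH) used = 0.3823 x 0.02112 = 0.008074 mol, which equals the excess n(HBr).
So n(HBr) consumed by the sample = 0.02055 - 0.008074 = 0.01248 mol.
n(CaCO3) = 0.01248 / 2 = 0.006238 mol.
mass = 0.006238 mol x 100.09 g/mol = 0.624 g.

0.624 g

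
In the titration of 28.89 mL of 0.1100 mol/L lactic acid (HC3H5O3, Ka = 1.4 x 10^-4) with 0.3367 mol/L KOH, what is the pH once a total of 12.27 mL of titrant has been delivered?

n(acid) = 0.1100 x 0.02889 = 0.003178 mol; n(KOH) added = 0.3367 x 0.01227 = 0.004131 mol.
Base is in excess by 0.004131 - 0.003178 = 0.0009534 mol in a total volume of 0.04116 L.
[OH^-] = 0.0009534/0.04116 = 0.02316 M, so pOH = 1.64 and pH = 14.00 - 1.64 = 12.36.

12.36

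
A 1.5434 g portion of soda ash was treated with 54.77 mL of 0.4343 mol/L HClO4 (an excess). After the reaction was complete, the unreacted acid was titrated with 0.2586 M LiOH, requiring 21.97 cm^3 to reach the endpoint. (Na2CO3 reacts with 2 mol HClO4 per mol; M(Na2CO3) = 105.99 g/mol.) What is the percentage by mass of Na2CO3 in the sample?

Total n(HClO4) added = 0.4343 x 0.05477 = 0.02379 mol.
n(LiOH) used = 0.2586 x 0.02197 = 0.005681 mol, which equals the excess n(HClO4).
So n(HClO4) consumed by the sample = 0.02379 - 0.005681 = 0.01811 mol.
n(Na2CO3) = 0.01811 / 2 = 0.009053 mol.
mass Na2CO3 = 0.009053 x 105.99 = 0.9595 g, so %Na2CO3 = 0.9595/1.5434 x 100 = 62.2%.

62.2%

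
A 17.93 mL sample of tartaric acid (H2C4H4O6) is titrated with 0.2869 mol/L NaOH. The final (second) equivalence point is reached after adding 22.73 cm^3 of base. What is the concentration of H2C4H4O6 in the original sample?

0.182 M

n(NaOH) = 0.2869 x 0.02273 = 0.006521 mol.
At the final (second) equivalence point, 2 mol OH^- react per mol H2C4H4O6, so n(H2C4H4O6) = 0.006521 / 2 = 0.003261 mol.
[H2C4H4O6] = 0.003261 / 0.01793 L = 0.182 M.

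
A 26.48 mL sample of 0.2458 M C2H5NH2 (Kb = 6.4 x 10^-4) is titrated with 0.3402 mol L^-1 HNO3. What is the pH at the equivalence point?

n(C2H5NH2) = 0.2458 x 0.02648 = 0.006509 mol; V(HNO3) at equivalence = 0.006509/0.3402 = 0.01913 L.
At equivalence the base is fully converted to C2H5NH3+; total volume = 0.04561 L, so [C2H5NH3+] = 0.006509/0.04561 = 0.1427 M.
Ka(C2H5NH3+) = Kw/Kb = 1.0e-14 / 6.4 x 10^-4 = 1.56e-11.
[H^+] = sqrt(Ka x [C2H5NH3+]) = sqrt(1.56e-11 x 0.1427) = 1.49e-6 M.
pH = -log(1.49e-6) = 5.83.

5.83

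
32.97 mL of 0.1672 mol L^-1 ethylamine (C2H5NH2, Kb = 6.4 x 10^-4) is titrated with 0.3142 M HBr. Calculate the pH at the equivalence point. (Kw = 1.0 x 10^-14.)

n(C2H5NH2) = 0.1672 x 0.03297 = 0.005513 mol; V(HBr) at equivalence = 0.005513/0.3142 = 0.01754 L.
At equivalence the base is fully converted to C2H5NH3+; total volume = 0.05051 L, so [C2H5NH3+] = 0.005513/0.05051 = 0.1091 M.
Ka(C2H5NH3+) = Kw/Kb = 1.0e-14 / 6.4 x 10^-4 = 1.56e-11.
[H^+] = sqrt(Ka x [C2H5NH3+]) = sqrt(1.56e-11 x 0.1091) = 1.31e-6 M.
pH = -log(1.31e-6) = 5.88.

5.88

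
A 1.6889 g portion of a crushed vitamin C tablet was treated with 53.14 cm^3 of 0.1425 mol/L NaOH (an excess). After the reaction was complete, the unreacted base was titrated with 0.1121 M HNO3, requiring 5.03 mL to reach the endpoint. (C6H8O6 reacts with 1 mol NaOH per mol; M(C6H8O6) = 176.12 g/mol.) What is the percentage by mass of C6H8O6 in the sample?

Total n(NaOH) added = 0.1425 x 0.05314 = 0.007572 mol.
n(HNO3) used = 0.1121 x 0.005030 = 0.0005639 mol, which equals the excess n(NaOH).
So n(NaOH) consumed by the sample = 0.007572 - 0.0005639 = 0.007009 mol.
n(C6H8O6) = 0.007009 / 1 = 0.007009 mol.
mass C6H8O6 = 0.007009 x 176.12 = 1.234 g, so %C6H8O6 = 1.234/1.6889 x 100 = 73.1%.

73.1%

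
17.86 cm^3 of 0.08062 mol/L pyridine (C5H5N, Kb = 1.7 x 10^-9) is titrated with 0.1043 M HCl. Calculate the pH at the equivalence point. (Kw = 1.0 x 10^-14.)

3.29

n(C5H5N) = 0.08062 x 0.01786 = 0.001440 mol; V(HCl) at equivalence = 0.001440/0.1043 = 0.01381 L.
At equivalence the base is fully converted to C5H5NH+; total volume = 0.03167 L, so [C5H5NH+] = 0.001440/0.03167 = 0.04547 M.
Ka(C5H5NH+) = Kw/Kb = 1.0e-14 / 1.7 x 10^-9 = 5.88e-6.
[H^+] = sqrt(Ka x [C5H5NH+]) = sqrt(5.88e-6 x 0.04547) = 0.000517 M.
pH = -log(0.000517) = 3.29.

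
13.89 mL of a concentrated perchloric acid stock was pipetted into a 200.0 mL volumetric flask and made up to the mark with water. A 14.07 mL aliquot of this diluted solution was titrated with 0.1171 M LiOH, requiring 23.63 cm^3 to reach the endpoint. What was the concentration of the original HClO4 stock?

n(LiOH) = 0.1171 x 0.02363 = 0.002767 mol.
n(HClO4) in the aliquot = 0.002767 mol.
[diluted HClO4] = 0.002767 / 0.01407 = 0.1967 M.
Dilution factor = 200.0/13.89 = 14.40, so [stock] = 0.1967 x 14.40 = 2.83 M.

2.83 M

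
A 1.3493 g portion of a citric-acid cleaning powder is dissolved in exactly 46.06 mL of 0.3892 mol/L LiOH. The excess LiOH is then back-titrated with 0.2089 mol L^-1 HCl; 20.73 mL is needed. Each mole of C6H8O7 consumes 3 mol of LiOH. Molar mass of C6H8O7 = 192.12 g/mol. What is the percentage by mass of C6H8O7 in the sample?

Total n(LiOH) added = 0.3892 x 0.04606 = 0.01793 mol.
n(HCl) used = 0.2089 x 0.02073 = 0.004330 mol, which equals the excess n(LiOH).
So n(LiOH) consumed by the sample = 0.01793 - 0.004330 = 0.01360 mol.
n(C6H8O7) = 0.01360 / 3 = 0.004532 mol.
mass C6H8O7 = 0.004532 x 192.12 = 0.8707 g, so %C6H8O7 = 0.8707/1.3493 x 100 = 64.5%.

64.5%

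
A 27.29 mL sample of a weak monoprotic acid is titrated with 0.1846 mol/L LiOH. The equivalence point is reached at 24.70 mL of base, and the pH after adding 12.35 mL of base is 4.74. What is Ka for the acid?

12.35 mL is half of the equivalence volume, so this is the half-equivalence point where [HA] = [A^-].
At half-equivalence pH = pKa, so pKa = 4.74.
Ka = 10^(-4.74) = 1.8 x 10^-5.

1.8 x 10^-5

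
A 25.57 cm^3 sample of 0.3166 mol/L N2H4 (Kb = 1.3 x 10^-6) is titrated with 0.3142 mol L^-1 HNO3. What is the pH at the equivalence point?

n(N2H4) = 0.3166 x 0.02557 = 0.008095 mol; V(HNO3) at equivalence = 0.008095/0.3142 = 0.02577 L.
At equivalence the base is fully converted to N2H5+; total volume = 0.05134 L, so [N2H5+] = 0.008095/0.05134 = 0.1577 M.
Ka(N2H5+) = Kw/Kb = 1.0e-14 / 1.3 x 10^-6 = 7.69e-9.
[H^+] = sqrt(Ka x [N2H5+]) = sqrt(7.69e-9 x 0.1577) = 3.48e-5 M.
pH = -log(3.48e-5) = 4.46.

4.46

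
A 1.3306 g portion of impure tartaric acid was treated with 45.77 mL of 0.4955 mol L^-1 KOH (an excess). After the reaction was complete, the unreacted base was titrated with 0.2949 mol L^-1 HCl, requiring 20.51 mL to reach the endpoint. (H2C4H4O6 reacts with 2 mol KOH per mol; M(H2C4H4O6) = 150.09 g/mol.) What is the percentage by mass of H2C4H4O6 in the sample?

93.8%

Total n(KOH) added = 0.4955 x 0.04577 = 0.02268 mol.
n(HCl) used = 0.2949 x 0.02051 = 0.006048 mol, which equals the excess n(KOH).
So n(KOH) consumed by the sample = 0.02268 - 0.006048 = 0.01663 mol.
n(H2C4H4O6) = 0.01663 / 2 = 0.008315 mol.
mass H2C4H4O6 = 0.008315 x 150.09 = 1.248 g, so %H2C4H4O6 = 1.248/1.3306 x 100 = 93.8%.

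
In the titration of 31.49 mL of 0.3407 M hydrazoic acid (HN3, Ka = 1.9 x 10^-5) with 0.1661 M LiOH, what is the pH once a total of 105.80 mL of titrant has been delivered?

12.70

n(acid) = 0.3407 x 0.03149 = 0.01073 mol; n(LiOH) added = 0.1661 x 0.1058 = 0.01757 mol.
Base is in excess by 0.01757 - 0.01073 = 0.006845 mol in a total volume of 0.1373 L.
[OH^-] = 0.006845/0.1373 = 0.04986 M, so pOH = 1.30 and pH = 14.00 - 1.30 = 12.70.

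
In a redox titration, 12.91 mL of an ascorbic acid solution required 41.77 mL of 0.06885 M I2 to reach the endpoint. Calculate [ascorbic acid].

n(I2) = 0.06885 x 0.04177 = 0.002876 mol.
From the balanced equation, 1 mol I2 reacts with 1 mol ascorbic acid, so n(ascorbic acid) = 0.002876 x 1/1 = 0.002876 mol.
[ascorbic acid] = 0.002876 / 0.01291 L = 0.223 M.

0.223 M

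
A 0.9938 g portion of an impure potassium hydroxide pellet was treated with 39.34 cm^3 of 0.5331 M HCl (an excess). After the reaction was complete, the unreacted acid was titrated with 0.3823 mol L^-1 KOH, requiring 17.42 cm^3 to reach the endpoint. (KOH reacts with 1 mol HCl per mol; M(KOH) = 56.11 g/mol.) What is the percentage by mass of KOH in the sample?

Total n(HCl) added = 0.5331 x 0.03934 = 0.02097 mol.
n(KOH) used = 0.3823 x 0.01742 = 0.006660 mol, which equals the excess n(HCl).
So n(HCl) consumed by the sample = 0.02097 - 0.006660 = 0.01431 mol.
n(KOH) = 0.01431 / 1 = 0.01431 mol.
mass KOH = 0.01431 x 56.11 = 0.8031 g, so %KOH = 0.8031/0.9938 x 100 = 80.8%.

80.8%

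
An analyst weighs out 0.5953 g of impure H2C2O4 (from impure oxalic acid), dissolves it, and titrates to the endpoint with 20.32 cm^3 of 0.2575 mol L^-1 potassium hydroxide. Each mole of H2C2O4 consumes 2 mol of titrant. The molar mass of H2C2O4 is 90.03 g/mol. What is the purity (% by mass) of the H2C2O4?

n(KOH) = 0.2575 x 0.02032 = 0.005232 mol.
n(H2C2O4) = 0.005232 / 2 = 0.002616 mol.
mass of H2C2O4 = 0.002616 x 90.03 = 0.2355 g.
% purity = 0.2355 / 0.5953 x 100 = 39.6%.

39.6%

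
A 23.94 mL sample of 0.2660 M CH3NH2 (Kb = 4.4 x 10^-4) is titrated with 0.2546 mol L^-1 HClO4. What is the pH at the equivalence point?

n(CH3NH2) = 0.2660 x 0.02394 = 0.006368 mol; V(HClO4) at equivalence = 0.006368/0.2546 = 0.02501 L.
At equivalence the base is fully converted to CH3NH3+; total volume = 0.04895 L, so [CH3NH3+] = 0.006368/0.04895 = 0.1301 M.
Ka(CH3NH3+) = Kw/Kb = 1.0e-14 / 4.4 x 10^-4 = 2.27e-11.
[H^+] = sqrt(Ka x [CH3NH3+]) = sqrt(2.27e-11 x 0.1301) = 1.72e-6 M.
pH = -log(1.72e-6) = 5.76.

5.76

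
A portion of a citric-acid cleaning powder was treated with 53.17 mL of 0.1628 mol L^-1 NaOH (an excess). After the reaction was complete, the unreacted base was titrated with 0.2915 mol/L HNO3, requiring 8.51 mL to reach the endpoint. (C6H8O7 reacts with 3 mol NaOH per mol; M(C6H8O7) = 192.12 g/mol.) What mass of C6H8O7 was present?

0.395 g

Total n(NaOH) added = 0.1628 x 0.05317 = 0.008656 mol.
n(HNO3) used = 0.2915 x 0.008510 = 0.002481 mol, which equals the excess n(NaOH).
So n(NaOH) consumed by the sample = 0.008656 - 0.002481 = 0.006175 mol.
n(C6H8O7) = 0.006175 / 3 = 0.002058 mol.
mass = 0.002058 mol x 192.12 g/mol = 0.395 g.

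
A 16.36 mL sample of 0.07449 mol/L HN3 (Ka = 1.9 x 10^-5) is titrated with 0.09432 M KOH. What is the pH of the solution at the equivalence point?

n(HN3) = 0.07449 x 0.01636 = 0.001219 mol; V(KOH) at equivalence = 0.001219/0.09432 = 0.01292 L.
At equivalence all the acid is converted to N3-; total volume = 0.01636 + 0.01292 = 0.02928 L, so [N3-] = 0.001219/0.02928 = 0.04162 M.
Kb = Kw/Ka = 1.0e-14 / 1.9 x 10^-5 = 5.26e-10.
[OH^-] = sqrt(Kb x [N3-]) = sqrt(5.26e-10 x 0.04162) = 4.68e-6 M.
pOH = 5.33, so pH = 14.00 - 5.33 = 8.67.

8.67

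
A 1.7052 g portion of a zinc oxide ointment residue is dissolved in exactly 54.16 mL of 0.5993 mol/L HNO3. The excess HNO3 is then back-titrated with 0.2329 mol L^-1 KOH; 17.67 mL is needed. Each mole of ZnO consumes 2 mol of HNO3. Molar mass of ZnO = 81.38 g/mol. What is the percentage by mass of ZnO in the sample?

67.6%

Total n(HNO3) added = 0.5993 x 0.05416 = 0.03246 mol.
n(KOH) used = 0.2329 x 0.01767 = 0.004115 mol, which equals the excess n(HNO3).
So n(HNO3) consumed by the sample = 0.03246 - 0.004115 = 0.02834 mol.
n(ZnO) = 0.02834 / 2 = 0.01417 mol.
mass ZnO = 0.01417 x 81.38 = 1.153 g, so %ZnO = 1.153/1.7052 x 100 = 67.6%.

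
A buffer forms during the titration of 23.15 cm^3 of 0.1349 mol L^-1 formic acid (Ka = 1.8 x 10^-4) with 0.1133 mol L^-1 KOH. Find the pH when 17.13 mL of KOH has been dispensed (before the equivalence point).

3.96

Initial n(HCOOH) = 0.1349 x 0.02315 = 0.003123 mol.
n(KOH) added = 0.1133 x 0.01713 = 0.001941 mol, converting that many moles of HCOOH to HCOO-.
Remaining n(HCOOH) = 0.001182 mol; n(HCOO-) = 0.001941 mol.
By Henderson-Hasselbalch, pH = pKa + log([A^-]/[HA]) = 3.74 + log(0.001941/0.001182) = 3.74 + (+0.22) = 3.96.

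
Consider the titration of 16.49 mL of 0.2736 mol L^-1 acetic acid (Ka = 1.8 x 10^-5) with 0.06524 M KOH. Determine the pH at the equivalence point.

8.73

n(CH3COOH) = 0.2736 x 0.01649 = 0.004512 mol; V(KOH) at equivalence = 0.004512/0.06524 = 0.06915 L.
At equivalence all the acid is converted to CH3COO-; total volume = 0.01649 + 0.06915 = 0.08564 L, so [CH3COO-] = 0.004512/0.08564 = 0.05268 M.
Kb = Kw/Ka = 1.0e-14 / 1.8 x 10^-5 = 5.56e-10.
[OH^-] = sqrt(Kb x [CH3COO-]) = sqrt(5.56e-10 x 0.05268) = 5.41e-6 M.
pOH = 5.27, so pH = 14.00 - 5.27 = 8.73.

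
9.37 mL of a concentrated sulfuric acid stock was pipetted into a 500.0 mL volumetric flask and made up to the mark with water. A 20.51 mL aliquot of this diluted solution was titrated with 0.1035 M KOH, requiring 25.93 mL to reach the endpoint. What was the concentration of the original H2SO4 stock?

n(KOH) = 0.1035 x 0.02593 = 0.002684 mol.
n(H2SO4) in the aliquot = 0.002684 x 1/2 = 0.001342 mol.
[diluted H2SO4] = 0.001342 / 0.02051 = 0.06543 M.
Dilution factor = 500.0/9.370 = 53.36, so [stock] = 0.06543 x 53.36 = 3.49 M.

3.49 M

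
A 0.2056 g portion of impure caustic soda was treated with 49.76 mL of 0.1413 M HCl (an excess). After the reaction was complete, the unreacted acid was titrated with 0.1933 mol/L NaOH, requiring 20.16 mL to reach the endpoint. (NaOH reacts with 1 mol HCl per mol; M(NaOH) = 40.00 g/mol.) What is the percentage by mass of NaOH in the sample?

61.0%

Total n(HCl) added = 0.1413 x 0.04976 = 0.007031 mol.
n(NaOH) used = 0.1933 x 0.02016 = 0.003897 mol, which equals the excess n(HCl).
So n(HCl) consumed by the sample = 0.007031 - 0.003897 = 0.003134 mol.
n(NaOH) = 0.003134 / 1 = 0.003134 mol.
mass NaOH = 0.003134 x 40.00 = 0.1254 g, so %NaOH = 0.1254/0.2056 x 100 = 61.0%.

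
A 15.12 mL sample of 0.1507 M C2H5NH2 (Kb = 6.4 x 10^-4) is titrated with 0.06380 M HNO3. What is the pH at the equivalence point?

6.08

n(C2H5NH2) = 0.1507 x 0.01512 = 0.002279 mol; V(HNO3) at equivalence = 0.002279/0.06380 = 0.03571 L.
At equivalence the base is fully converted to C2H5NH3+; total volume = 0.05083 L, so [C2H5NH3+] = 0.002279/0.05083 = 0.04482 M.
Ka(C2H5NH3+) = Kw/Kb = 1.0e-14 / 6.4 x 10^-4 = 1.56e-11.
[H^+] = sqrt(Ka x [C2H5NH3+]) = sqrt(1.56e-11 x 0.04482) = 8.37e-7 M.
pH = -log(8.37e-7) = 6.08.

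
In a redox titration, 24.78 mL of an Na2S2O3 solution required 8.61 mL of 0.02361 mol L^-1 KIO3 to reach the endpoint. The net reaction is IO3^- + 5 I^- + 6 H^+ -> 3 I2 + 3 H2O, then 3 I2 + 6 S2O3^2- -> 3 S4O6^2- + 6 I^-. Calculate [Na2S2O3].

n(KIO3) = 0.02361 x 0.008610 = 0.0002033 mol.
From the balanced equation, 1 mol KIO3 reacts with 6 mol Na2S2O3, so n(Na2S2O3) = 0.0002033 x 6/1 = 0.001220 mol.
[Na2S2O3] = 0.001220 / 0.02478 L = 0.0492 M.

0.0492 M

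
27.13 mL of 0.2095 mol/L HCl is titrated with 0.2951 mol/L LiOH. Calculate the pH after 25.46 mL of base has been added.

n(acid) = 0.2095 x 0.02713 = 0.005684 mol; n(LiOH) added = 0.2951 x 0.02546 = 0.007513 mol.
Base is in excess by 0.007513 - 0.005684 = 0.001830 mol in a total volume of 0.05259 L.
[OH^-] = 0.001830/0.05259 = 0.03479 M, so pOH = 1.46 and pH = 14.00 - 1.46 = 12.54.

12.54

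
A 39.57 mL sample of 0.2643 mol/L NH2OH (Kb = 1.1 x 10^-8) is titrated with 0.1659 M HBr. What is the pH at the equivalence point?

n(NH2OH) = 0.2643 x 0.03957 = 0.01046 mol; V(HBr) at equivalence = 0.01046/0.1659 = 0.06304 L.
At equivalence the base is fully converted to NH3OH+; total volume = 0.1026 L, so [NH3OH+] = 0.01046/0.1026 = 0.1019 M.
Ka(NH3OH+) = Kw/Kb = 1.0e-14 / 1.1 x 10^-8 = 9.09e-7.
[H^+] = sqrt(Ka x [NH3OH+]) = sqrt(9.09e-7 x 0.1019) = 0.000304 M.
pH = -log(0.000304) = 3.52.

3.52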